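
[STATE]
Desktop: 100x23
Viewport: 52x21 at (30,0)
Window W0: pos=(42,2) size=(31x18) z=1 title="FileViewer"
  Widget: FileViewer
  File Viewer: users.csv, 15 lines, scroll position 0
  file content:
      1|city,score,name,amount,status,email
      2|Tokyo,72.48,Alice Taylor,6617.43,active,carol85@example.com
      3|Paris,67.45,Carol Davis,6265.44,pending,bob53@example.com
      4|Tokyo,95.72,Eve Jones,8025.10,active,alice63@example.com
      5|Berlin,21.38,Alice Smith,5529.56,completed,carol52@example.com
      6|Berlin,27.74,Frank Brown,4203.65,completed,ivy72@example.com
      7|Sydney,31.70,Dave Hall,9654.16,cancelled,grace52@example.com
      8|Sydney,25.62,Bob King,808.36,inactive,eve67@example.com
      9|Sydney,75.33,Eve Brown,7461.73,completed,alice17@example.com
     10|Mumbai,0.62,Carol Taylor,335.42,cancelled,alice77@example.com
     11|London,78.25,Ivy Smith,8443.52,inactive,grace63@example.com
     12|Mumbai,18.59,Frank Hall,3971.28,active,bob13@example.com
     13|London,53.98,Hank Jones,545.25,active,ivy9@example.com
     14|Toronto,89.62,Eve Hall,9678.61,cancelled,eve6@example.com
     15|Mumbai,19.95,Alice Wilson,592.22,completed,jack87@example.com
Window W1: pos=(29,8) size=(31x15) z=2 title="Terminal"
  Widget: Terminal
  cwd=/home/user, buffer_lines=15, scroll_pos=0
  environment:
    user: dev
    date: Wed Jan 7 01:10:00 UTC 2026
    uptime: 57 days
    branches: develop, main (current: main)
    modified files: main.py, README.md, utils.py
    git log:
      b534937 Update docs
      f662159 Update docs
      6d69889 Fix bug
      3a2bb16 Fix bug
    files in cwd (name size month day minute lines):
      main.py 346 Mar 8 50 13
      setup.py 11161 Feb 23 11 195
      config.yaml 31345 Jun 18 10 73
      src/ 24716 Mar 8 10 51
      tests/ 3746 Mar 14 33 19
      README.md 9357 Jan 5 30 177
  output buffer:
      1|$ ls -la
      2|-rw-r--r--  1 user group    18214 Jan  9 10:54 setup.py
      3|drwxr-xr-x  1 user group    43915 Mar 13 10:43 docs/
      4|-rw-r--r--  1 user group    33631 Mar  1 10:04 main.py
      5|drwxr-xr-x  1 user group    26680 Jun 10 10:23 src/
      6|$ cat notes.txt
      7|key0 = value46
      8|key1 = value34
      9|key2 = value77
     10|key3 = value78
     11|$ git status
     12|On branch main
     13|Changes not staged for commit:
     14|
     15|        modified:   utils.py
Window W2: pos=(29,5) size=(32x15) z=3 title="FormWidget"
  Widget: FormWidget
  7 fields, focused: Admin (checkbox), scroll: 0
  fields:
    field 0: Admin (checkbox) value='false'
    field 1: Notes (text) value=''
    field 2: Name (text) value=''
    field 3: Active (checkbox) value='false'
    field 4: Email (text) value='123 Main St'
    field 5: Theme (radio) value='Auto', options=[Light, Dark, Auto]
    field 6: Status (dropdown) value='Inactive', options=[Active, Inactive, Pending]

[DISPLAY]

                                                    
                                                    
            ┏━━━━━━━━━━━━━━━━━━━━━━━━━━━━━┓         
            ┃ FileViewer                  ┃         
            ┠─────────────────────────────┨         
━━━━━━━━━━━━━━━━━━━━━━━━━━━━━━┓ount,statu▲┃         
 FormWidget                   ┃Taylor,661█┃         
──────────────────────────────┨Davis,6265░┃         
> Admin:      [ ]             ┃nes,8025.1░┃         
  Notes:      [              ]┃ Smith,552░┃         
  Name:       [              ]┃ Brown,420░┃         
  Active:     [ ]             ┃Hall,9654.░┃         
  Email:      [123 Main St   ]┃ing,808.36░┃         
  Theme:      ( ) Light  ( ) D┃rown,7461.░┃         
  Status:     [Inactive     ▼]┃Taylor,335░┃         
                              ┃mith,8443.░┃         
                              ┃ Hall,3971░┃         
                              ┃Jones,545.░┃         
                              ┃Hall,9678.▼┃         
━━━━━━━━━━━━━━━━━━━━━━━━━━━━━━┛━━━━━━━━━━━┛         
key3 = value78               ┃                      


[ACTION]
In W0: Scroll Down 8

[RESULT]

                                                    
                                                    
            ┏━━━━━━━━━━━━━━━━━━━━━━━━━━━━━┓         
            ┃ FileViewer                  ┃         
            ┠─────────────────────────────┨         
━━━━━━━━━━━━━━━━━━━━━━━━━━━━━━┓Taylor,661▲┃         
 FormWidget                   ┃Davis,6265░┃         
──────────────────────────────┨nes,8025.1░┃         
> Admin:      [ ]             ┃ Smith,552░┃         
  Notes:      [              ]┃ Brown,420░┃         
  Name:       [              ]┃Hall,9654.░┃         
  Active:     [ ]             ┃ing,808.36░┃         
  Email:      [123 Main St   ]┃rown,7461.░┃         
  Theme:      ( ) Light  ( ) D┃Taylor,335░┃         
  Status:     [Inactive     ▼]┃mith,8443.░┃         
                              ┃ Hall,3971░┃         
                              ┃Jones,545.░┃         
                              ┃Hall,9678.█┃         
                              ┃ Wilson,59▼┃         
━━━━━━━━━━━━━━━━━━━━━━━━━━━━━━┛━━━━━━━━━━━┛         
key3 = value78               ┃                      


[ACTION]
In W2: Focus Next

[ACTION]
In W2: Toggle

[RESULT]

                                                    
                                                    
            ┏━━━━━━━━━━━━━━━━━━━━━━━━━━━━━┓         
            ┃ FileViewer                  ┃         
            ┠─────────────────────────────┨         
━━━━━━━━━━━━━━━━━━━━━━━━━━━━━━┓Taylor,661▲┃         
 FormWidget                   ┃Davis,6265░┃         
──────────────────────────────┨nes,8025.1░┃         
  Admin:      [ ]             ┃ Smith,552░┃         
> Notes:      [              ]┃ Brown,420░┃         
  Name:       [              ]┃Hall,9654.░┃         
  Active:     [ ]             ┃ing,808.36░┃         
  Email:      [123 Main St   ]┃rown,7461.░┃         
  Theme:      ( ) Light  ( ) D┃Taylor,335░┃         
  Status:     [Inactive     ▼]┃mith,8443.░┃         
                              ┃ Hall,3971░┃         
                              ┃Jones,545.░┃         
                              ┃Hall,9678.█┃         
                              ┃ Wilson,59▼┃         
━━━━━━━━━━━━━━━━━━━━━━━━━━━━━━┛━━━━━━━━━━━┛         
key3 = value78               ┃                      


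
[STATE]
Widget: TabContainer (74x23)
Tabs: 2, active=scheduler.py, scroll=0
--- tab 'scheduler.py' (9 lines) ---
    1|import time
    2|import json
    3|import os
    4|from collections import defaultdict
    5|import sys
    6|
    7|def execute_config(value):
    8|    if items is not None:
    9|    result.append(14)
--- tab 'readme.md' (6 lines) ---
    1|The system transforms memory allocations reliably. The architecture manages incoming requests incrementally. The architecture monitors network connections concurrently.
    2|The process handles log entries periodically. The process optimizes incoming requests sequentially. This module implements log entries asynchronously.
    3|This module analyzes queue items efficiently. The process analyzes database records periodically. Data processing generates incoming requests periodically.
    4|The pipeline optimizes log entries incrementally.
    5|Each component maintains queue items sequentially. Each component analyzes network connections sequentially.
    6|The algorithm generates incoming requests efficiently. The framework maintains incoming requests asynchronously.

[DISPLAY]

[scheduler.py]│ readme.md                                                 
──────────────────────────────────────────────────────────────────────────
import time                                                               
import json                                                               
import os                                                                 
from collections import defaultdict                                       
import sys                                                                
                                                                          
def execute_config(value):                                                
    if items is not None:                                                 
    result.append(14)                                                     
                                                                          
                                                                          
                                                                          
                                                                          
                                                                          
                                                                          
                                                                          
                                                                          
                                                                          
                                                                          
                                                                          
                                                                          


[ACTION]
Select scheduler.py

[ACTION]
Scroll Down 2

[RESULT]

[scheduler.py]│ readme.md                                                 
──────────────────────────────────────────────────────────────────────────
import os                                                                 
from collections import defaultdict                                       
import sys                                                                
                                                                          
def execute_config(value):                                                
    if items is not None:                                                 
    result.append(14)                                                     
                                                                          
                                                                          
                                                                          
                                                                          
                                                                          
                                                                          
                                                                          
                                                                          
                                                                          
                                                                          
                                                                          
                                                                          
                                                                          
                                                                          


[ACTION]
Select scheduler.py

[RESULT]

[scheduler.py]│ readme.md                                                 
──────────────────────────────────────────────────────────────────────────
import time                                                               
import json                                                               
import os                                                                 
from collections import defaultdict                                       
import sys                                                                
                                                                          
def execute_config(value):                                                
    if items is not None:                                                 
    result.append(14)                                                     
                                                                          
                                                                          
                                                                          
                                                                          
                                                                          
                                                                          
                                                                          
                                                                          
                                                                          
                                                                          
                                                                          
                                                                          


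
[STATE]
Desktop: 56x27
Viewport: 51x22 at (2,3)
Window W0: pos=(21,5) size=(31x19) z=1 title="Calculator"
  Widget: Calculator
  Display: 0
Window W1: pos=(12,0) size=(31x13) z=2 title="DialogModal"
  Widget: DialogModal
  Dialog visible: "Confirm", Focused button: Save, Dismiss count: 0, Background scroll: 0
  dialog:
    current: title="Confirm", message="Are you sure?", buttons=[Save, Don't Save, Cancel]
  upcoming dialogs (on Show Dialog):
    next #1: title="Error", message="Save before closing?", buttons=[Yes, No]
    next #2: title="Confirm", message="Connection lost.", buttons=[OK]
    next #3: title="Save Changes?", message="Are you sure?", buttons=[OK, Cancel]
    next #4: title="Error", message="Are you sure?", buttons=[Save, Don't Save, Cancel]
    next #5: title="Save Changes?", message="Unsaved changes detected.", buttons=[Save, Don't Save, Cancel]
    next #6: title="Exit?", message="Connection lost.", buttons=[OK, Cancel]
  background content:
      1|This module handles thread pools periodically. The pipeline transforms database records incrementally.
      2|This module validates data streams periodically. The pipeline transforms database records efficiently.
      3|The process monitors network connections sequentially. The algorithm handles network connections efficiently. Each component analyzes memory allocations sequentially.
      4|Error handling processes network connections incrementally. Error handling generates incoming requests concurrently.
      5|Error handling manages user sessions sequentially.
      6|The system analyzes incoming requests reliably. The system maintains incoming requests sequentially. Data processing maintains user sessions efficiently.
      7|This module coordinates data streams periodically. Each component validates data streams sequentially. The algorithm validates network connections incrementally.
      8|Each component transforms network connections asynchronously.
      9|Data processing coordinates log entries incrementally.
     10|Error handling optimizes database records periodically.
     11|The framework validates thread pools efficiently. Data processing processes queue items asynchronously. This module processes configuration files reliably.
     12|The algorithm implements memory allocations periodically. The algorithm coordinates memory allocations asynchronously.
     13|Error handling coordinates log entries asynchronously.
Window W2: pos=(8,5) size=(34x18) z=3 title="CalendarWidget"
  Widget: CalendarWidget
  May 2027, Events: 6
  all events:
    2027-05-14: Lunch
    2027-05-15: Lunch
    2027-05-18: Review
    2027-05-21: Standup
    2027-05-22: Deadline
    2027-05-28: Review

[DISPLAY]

          ┃This module handles thread po┃          
          ┃This module validates data st┃          
      ┏━━━━━━━━━━━━━━━━━━━━━━━━━━━━━━━━┓┃━━━━━━━━┓ 
      ┃ CalendarWidget                 ┃┃        ┃ 
      ┠────────────────────────────────┨┃────────┨ 
      ┃            May 2027            ┃┃       0┃ 
      ┃Mo Tu We Th Fr Sa Su            ┃┃        ┃ 
      ┃                1  2            ┃┃        ┃ 
      ┃ 3  4  5  6  7  8  9            ┃┃        ┃ 
      ┃10 11 12 13 14* 15* 16          ┃┛        ┃ 
      ┃17 18* 19 20 21* 22* 23         ┃         ┃ 
      ┃24 25 26 27 28* 29 30           ┃         ┃ 
      ┃31                              ┃         ┃ 
      ┃                                ┃         ┃ 
      ┃                                ┃         ┃ 
      ┃                                ┃         ┃ 
      ┃                                ┃         ┃ 
      ┃                                ┃         ┃ 
      ┃                                ┃         ┃ 
      ┗━━━━━━━━━━━━━━━━━━━━━━━━━━━━━━━━┛         ┃ 
                   ┗━━━━━━━━━━━━━━━━━━━━━━━━━━━━━┛ 
                                                   


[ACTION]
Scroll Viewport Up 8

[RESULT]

          ┏━━━━━━━━━━━━━━━━━━━━━━━━━━━━━┓          
          ┃ DialogModal                 ┃          
          ┠─────────────────────────────┨          
          ┃This module handles thread po┃          
          ┃This module validates data st┃          
      ┏━━━━━━━━━━━━━━━━━━━━━━━━━━━━━━━━┓┃━━━━━━━━┓ 
      ┃ CalendarWidget                 ┃┃        ┃ 
      ┠────────────────────────────────┨┃────────┨ 
      ┃            May 2027            ┃┃       0┃ 
      ┃Mo Tu We Th Fr Sa Su            ┃┃        ┃ 
      ┃                1  2            ┃┃        ┃ 
      ┃ 3  4  5  6  7  8  9            ┃┃        ┃ 
      ┃10 11 12 13 14* 15* 16          ┃┛        ┃ 
      ┃17 18* 19 20 21* 22* 23         ┃         ┃ 
      ┃24 25 26 27 28* 29 30           ┃         ┃ 
      ┃31                              ┃         ┃ 
      ┃                                ┃         ┃ 
      ┃                                ┃         ┃ 
      ┃                                ┃         ┃ 
      ┃                                ┃         ┃ 
      ┃                                ┃         ┃ 
      ┃                                ┃         ┃ 


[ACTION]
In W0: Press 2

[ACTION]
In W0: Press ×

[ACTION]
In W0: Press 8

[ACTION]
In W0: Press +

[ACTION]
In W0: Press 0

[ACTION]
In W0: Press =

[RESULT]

          ┏━━━━━━━━━━━━━━━━━━━━━━━━━━━━━┓          
          ┃ DialogModal                 ┃          
          ┠─────────────────────────────┨          
          ┃This module handles thread po┃          
          ┃This module validates data st┃          
      ┏━━━━━━━━━━━━━━━━━━━━━━━━━━━━━━━━┓┃━━━━━━━━┓ 
      ┃ CalendarWidget                 ┃┃        ┃ 
      ┠────────────────────────────────┨┃────────┨ 
      ┃            May 2027            ┃┃      16┃ 
      ┃Mo Tu We Th Fr Sa Su            ┃┃        ┃ 
      ┃                1  2            ┃┃        ┃ 
      ┃ 3  4  5  6  7  8  9            ┃┃        ┃ 
      ┃10 11 12 13 14* 15* 16          ┃┛        ┃ 
      ┃17 18* 19 20 21* 22* 23         ┃         ┃ 
      ┃24 25 26 27 28* 29 30           ┃         ┃ 
      ┃31                              ┃         ┃ 
      ┃                                ┃         ┃ 
      ┃                                ┃         ┃ 
      ┃                                ┃         ┃ 
      ┃                                ┃         ┃ 
      ┃                                ┃         ┃ 
      ┃                                ┃         ┃ 


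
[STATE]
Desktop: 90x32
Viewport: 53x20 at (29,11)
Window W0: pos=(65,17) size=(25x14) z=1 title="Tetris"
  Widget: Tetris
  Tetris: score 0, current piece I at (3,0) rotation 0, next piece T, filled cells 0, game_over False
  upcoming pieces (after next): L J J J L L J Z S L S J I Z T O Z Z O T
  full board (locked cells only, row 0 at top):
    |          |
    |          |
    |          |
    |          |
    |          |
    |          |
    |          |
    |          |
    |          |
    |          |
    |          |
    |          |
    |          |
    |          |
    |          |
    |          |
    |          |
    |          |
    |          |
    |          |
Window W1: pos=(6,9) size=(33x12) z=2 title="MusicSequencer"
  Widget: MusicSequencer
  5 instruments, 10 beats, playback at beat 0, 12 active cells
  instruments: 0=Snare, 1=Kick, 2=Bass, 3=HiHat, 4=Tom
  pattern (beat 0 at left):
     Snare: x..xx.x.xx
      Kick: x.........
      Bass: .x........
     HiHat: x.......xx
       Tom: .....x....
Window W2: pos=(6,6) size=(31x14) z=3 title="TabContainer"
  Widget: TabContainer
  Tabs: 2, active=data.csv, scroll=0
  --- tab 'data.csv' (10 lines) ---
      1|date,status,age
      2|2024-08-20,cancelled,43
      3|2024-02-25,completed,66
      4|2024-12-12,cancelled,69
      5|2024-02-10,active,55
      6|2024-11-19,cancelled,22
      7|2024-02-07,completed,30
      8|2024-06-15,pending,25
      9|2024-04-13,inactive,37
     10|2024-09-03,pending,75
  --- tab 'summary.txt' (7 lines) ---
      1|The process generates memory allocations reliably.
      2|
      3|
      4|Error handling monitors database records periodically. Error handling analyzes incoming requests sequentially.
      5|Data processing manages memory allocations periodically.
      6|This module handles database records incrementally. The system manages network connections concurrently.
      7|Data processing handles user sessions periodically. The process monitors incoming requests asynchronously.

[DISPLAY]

       ┃─┨                                           
3      ┃ ┃                                           
6      ┃ ┃                                           
9      ┃ ┃                                           
       ┃ ┃                                           
2      ┃ ┃                                           
0      ┃ ┃                          ┏━━━━━━━━━━━━━━━━
       ┃ ┃                          ┃ Tetris         
━━━━━━━┛ ┃                          ┠────────────────
━━━━━━━━━┛                          ┃          │Next:
                                    ┃          │ ▒   
                                    ┃          │▒▒▒  
                                    ┃          │     
                                    ┃          │     
                                    ┃          │     
                                    ┃          │Score
                                    ┃          │0    
                                    ┃          │     
                                    ┃          │     
                                    ┗━━━━━━━━━━━━━━━━


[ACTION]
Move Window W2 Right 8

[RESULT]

e              ┃                                     
celled,43      ┃                                     
pleted,66      ┃                                     
celled,69      ┃                                     
ive,55         ┃                                     
celled,22      ┃                                     
pleted,30      ┃                    ┏━━━━━━━━━━━━━━━━
ding,25        ┃                    ┃ Tetris         
━━━━━━━━━━━━━━━┛                    ┠────────────────
━━━━━━━━━┛                          ┃          │Next:
                                    ┃          │ ▒   
                                    ┃          │▒▒▒  
                                    ┃          │     
                                    ┃          │     
                                    ┃          │     
                                    ┃          │Score
                                    ┃          │0    
                                    ┃          │     
                                    ┃          │     
                                    ┗━━━━━━━━━━━━━━━━


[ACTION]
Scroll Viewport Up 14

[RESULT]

                                                     
                                                     
                                                     
                                                     
                                                     
                                                     
━━━━━━━━━━━━━━━┓                                     
               ┃                                     
───────────────┨                                     
mmary.txt      ┃                                     
───────────────┃                                     
e              ┃                                     
celled,43      ┃                                     
pleted,66      ┃                                     
celled,69      ┃                                     
ive,55         ┃                                     
celled,22      ┃                                     
pleted,30      ┃                    ┏━━━━━━━━━━━━━━━━
ding,25        ┃                    ┃ Tetris         
━━━━━━━━━━━━━━━┛                    ┠────────────────


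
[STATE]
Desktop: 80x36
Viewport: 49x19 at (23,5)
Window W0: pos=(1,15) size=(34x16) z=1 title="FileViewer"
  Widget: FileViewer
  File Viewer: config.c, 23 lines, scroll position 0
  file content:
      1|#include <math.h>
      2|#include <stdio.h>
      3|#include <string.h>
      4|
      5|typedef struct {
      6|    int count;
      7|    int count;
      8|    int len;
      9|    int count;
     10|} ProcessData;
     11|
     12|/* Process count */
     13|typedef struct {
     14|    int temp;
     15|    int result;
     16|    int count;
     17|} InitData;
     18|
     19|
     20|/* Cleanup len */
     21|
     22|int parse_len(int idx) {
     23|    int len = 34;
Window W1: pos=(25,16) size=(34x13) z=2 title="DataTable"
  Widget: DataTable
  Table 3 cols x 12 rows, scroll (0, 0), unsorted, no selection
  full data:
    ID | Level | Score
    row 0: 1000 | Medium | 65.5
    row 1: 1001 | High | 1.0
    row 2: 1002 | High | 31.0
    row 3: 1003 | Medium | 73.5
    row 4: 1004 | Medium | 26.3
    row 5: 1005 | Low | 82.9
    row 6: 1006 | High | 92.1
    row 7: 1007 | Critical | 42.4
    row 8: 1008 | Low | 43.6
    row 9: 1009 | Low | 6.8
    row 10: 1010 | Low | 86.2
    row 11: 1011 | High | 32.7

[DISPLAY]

                                                 
                                                 
                                                 
                                                 
                                                 
                                                 
                                                 
                                                 
                                                 
                                                 
━━━━━━━━━━━┓                                     
  ┏━━━━━━━━━━━━━━━━━━━━━━━━━━━━━━━━┓             
──┃ DataTable                      ┃             
  ┠────────────────────────────────┨             
  ┃ID  │Level   │Score             ┃             
  ┃────┼────────┼─────             ┃             
  ┃1000│Medium  │65.5              ┃             
  ┃1001│High    │1.0               ┃             
  ┃1002│High    │31.0              ┃             


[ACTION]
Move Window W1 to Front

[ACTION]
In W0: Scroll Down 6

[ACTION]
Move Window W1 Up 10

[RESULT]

                                                 
  ┏━━━━━━━━━━━━━━━━━━━━━━━━━━━━━━━━┓             
  ┃ DataTable                      ┃             
  ┠────────────────────────────────┨             
  ┃ID  │Level   │Score             ┃             
  ┃────┼────────┼─────             ┃             
  ┃1000│Medium  │65.5              ┃             
  ┃1001│High    │1.0               ┃             
  ┃1002│High    │31.0              ┃             
  ┃1003│Medium  │73.5              ┃             
━━┃1004│Medium  │26.3              ┃             
  ┃1005│Low     │82.9              ┃             
──┃1006│High    │92.1              ┃             
  ┗━━━━━━━━━━━━━━━━━━━━━━━━━━━━━━━━┛             
          ░┃                                     
          ░┃                                     
          ░┃                                     
          ░┃                                     
          ░┃                                     


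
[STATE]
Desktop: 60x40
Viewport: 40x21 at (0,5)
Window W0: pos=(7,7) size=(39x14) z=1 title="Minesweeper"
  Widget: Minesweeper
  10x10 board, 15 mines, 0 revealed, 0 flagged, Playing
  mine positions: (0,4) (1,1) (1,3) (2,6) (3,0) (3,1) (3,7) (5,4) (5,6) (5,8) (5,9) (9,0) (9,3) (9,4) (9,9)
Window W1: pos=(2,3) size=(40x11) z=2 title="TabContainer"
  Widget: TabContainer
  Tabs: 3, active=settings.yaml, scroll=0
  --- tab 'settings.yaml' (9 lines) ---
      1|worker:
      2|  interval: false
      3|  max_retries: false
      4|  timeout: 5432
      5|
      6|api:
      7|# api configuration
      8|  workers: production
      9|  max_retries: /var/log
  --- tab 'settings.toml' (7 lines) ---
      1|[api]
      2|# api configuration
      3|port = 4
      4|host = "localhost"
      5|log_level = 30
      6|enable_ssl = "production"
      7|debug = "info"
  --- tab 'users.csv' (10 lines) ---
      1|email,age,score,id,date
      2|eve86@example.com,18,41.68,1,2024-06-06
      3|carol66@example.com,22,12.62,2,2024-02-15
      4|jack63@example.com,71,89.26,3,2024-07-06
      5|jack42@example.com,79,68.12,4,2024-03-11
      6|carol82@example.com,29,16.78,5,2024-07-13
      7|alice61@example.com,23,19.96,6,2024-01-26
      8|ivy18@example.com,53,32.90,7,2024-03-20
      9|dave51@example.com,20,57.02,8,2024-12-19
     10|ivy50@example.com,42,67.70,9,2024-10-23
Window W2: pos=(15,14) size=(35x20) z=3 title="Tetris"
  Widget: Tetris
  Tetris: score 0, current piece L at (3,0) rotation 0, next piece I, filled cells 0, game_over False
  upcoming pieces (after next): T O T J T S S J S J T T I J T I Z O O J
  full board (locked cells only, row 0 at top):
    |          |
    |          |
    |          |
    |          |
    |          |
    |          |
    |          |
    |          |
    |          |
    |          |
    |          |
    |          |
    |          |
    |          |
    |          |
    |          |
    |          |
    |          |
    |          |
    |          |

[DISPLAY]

  ┠─────────────────────────────────────
  ┃[settings.yaml]│ settings.toml │ user
  ┃─────────────────────────────────────
  ┃worker:                              
  ┃  interval: false                    
  ┃  max_retries: false                 
  ┃  timeout: 5432                      
  ┃                                     
  ┗━━━━━━━━━━━━━━━━━━━━━━━━━━━━━━━━━━━━━
       ┃■■■■■■■┏━━━━━━━━━━━━━━━━━━━━━━━━
       ┃■■■■■■■┃ Tetris                 
       ┃■■■■■■■┠────────────────────────
       ┃■■■■■■■┃          │Next:        
       ┃■■■■■■■┃          │████         
       ┃■■■■■■■┃          │             
       ┗━━━━━━━┃          │             
               ┃          │             
               ┃          │             
               ┃          │Score:       
               ┃          │0            
               ┃          │             


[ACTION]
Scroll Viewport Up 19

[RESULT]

                                        
                                        
                                        
  ┏━━━━━━━━━━━━━━━━━━━━━━━━━━━━━━━━━━━━━
  ┃ TabContainer                        
  ┠─────────────────────────────────────
  ┃[settings.yaml]│ settings.toml │ user
  ┃─────────────────────────────────────
  ┃worker:                              
  ┃  interval: false                    
  ┃  max_retries: false                 
  ┃  timeout: 5432                      
  ┃                                     
  ┗━━━━━━━━━━━━━━━━━━━━━━━━━━━━━━━━━━━━━
       ┃■■■■■■■┏━━━━━━━━━━━━━━━━━━━━━━━━
       ┃■■■■■■■┃ Tetris                 
       ┃■■■■■■■┠────────────────────────
       ┃■■■■■■■┃          │Next:        
       ┃■■■■■■■┃          │████         
       ┃■■■■■■■┃          │             
       ┗━━━━━━━┃          │             


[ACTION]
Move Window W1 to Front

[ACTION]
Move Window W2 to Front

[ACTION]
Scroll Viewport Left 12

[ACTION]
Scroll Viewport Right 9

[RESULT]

                                        
                                        
                                        
━━━━━━━━━━━━━━━━━━━━━━━━━━━━━━━━┓       
ntainer                         ┃       
────────────────────────────────┨       
ngs.yaml]│ settings.toml │ users┃       
────────────────────────────────┃━━━┓   
:                               ┃   ┃   
rval: false                     ┃───┨   
retries: false                  ┃   ┃   
out: 5432                       ┃   ┃   
                                ┃   ┃   
━━━━━━━━━━━━━━━━━━━━━━━━━━━━━━━━┛   ┃   
■■■■■■┏━━━━━━━━━━━━━━━━━━━━━━━━━━━━━━━━━
■■■■■■┃ Tetris                          
■■■■■■┠─────────────────────────────────
■■■■■■┃          │Next:                 
■■■■■■┃          │████                  
■■■■■■┃          │                      
━━━━━━┃          │                      


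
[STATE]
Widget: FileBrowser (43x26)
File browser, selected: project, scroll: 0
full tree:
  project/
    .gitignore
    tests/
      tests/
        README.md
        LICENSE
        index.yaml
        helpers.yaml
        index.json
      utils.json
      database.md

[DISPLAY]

> [-] project/                             
    .gitignore                             
    [+] tests/                             
                                           
                                           
                                           
                                           
                                           
                                           
                                           
                                           
                                           
                                           
                                           
                                           
                                           
                                           
                                           
                                           
                                           
                                           
                                           
                                           
                                           
                                           
                                           


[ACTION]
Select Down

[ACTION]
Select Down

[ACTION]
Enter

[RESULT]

  [-] project/                             
    .gitignore                             
  > [-] tests/                             
      [+] tests/                           
      utils.json                           
      database.md                          
                                           
                                           
                                           
                                           
                                           
                                           
                                           
                                           
                                           
                                           
                                           
                                           
                                           
                                           
                                           
                                           
                                           
                                           
                                           
                                           
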